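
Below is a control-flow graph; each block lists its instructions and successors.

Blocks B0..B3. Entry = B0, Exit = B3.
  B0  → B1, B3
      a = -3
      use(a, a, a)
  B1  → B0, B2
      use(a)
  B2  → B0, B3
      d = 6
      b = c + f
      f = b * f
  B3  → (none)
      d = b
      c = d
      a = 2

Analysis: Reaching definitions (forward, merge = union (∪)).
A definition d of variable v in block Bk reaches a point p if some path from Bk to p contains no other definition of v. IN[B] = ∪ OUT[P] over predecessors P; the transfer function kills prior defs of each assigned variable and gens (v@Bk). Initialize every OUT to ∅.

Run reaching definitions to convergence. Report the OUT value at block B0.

Answer: {a@B0, b@B2, d@B2, f@B2}

Working:
Converged values:
  B0:   IN={a@B0, b@B2, d@B2, f@B2}   OUT={a@B0, b@B2, d@B2, f@B2}
  B1:   IN={a@B0, b@B2, d@B2, f@B2}   OUT={a@B0, b@B2, d@B2, f@B2}
  B2:   IN={a@B0, b@B2, d@B2, f@B2}   OUT={a@B0, b@B2, d@B2, f@B2}
  B3:   IN={a@B0, b@B2, d@B2, f@B2}   OUT={a@B3, b@B2, c@B3, d@B3, f@B2}

Merge at B0 (entry node, so the boundary value {} is joined with the incoming edge(s)): IN[B0] = {} ⊔ OUT[B1] ⊔ OUT[B2] = {a@B0, b@B2, d@B2, f@B2}
Applying B0's transfer function to that IN value gives OUT[B0] (row B0 above).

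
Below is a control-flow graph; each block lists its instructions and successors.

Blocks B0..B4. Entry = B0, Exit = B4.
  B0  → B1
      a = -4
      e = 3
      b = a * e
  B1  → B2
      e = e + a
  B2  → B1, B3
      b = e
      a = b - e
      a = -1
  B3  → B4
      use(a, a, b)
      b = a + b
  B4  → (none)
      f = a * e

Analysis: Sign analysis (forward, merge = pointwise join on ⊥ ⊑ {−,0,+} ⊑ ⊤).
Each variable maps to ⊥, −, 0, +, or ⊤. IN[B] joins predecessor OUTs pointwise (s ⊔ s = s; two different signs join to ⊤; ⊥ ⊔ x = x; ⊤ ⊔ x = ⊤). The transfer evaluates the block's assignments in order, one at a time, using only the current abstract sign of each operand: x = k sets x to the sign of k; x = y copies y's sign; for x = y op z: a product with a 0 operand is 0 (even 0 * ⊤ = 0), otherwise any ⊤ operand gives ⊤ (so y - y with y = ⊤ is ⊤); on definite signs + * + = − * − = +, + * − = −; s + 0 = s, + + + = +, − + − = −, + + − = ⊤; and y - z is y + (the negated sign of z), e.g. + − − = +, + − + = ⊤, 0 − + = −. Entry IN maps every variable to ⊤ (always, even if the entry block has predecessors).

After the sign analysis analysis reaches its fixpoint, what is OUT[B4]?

Answer: {a: -, b: ⊤, c: ⊤, d: ⊤, e: ⊤, f: ⊤}

Derivation:
Fixpoint table:
  B0:   IN=(all ⊤)   OUT={a:-, b:-, e:+; rest ⊤}
  B1:   IN={a:-; rest ⊤}   OUT={a:-; rest ⊤}
  B2:   IN={a:-; rest ⊤}   OUT={a:-; rest ⊤}
  B3:   IN={a:-; rest ⊤}   OUT={a:-; rest ⊤}
  B4:   IN={a:-; rest ⊤}   OUT={a:-; rest ⊤}

Merge at B4: IN[B4] = OUT[B3] = {a: -, b: ⊤, c: ⊤, d: ⊤, e: ⊤, f: ⊤}
Applying B4's transfer function to that IN value gives OUT[B4] (row B4 above).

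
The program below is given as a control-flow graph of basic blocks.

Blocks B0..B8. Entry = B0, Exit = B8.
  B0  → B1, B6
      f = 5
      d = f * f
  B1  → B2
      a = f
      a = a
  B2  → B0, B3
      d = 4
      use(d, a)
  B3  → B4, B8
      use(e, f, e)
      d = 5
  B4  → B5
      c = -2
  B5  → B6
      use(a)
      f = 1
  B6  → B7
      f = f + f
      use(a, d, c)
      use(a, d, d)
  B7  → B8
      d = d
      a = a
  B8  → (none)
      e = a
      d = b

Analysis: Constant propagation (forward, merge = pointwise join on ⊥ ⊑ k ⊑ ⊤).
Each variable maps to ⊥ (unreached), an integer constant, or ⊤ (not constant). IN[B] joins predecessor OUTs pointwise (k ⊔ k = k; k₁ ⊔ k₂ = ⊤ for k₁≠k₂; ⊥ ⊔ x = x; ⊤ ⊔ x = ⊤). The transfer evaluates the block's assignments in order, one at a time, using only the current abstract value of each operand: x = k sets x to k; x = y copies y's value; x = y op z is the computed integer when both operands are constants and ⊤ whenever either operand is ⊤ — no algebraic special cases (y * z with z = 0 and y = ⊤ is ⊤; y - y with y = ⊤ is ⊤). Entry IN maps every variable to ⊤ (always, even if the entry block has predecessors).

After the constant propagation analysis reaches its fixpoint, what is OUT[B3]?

Per-block solution:
  B0: | IN=(all ⊤) | OUT={d:25, f:5; rest ⊤}
  B1: | IN={d:25, f:5; rest ⊤} | OUT={a:5, d:25, f:5; rest ⊤}
  B2: | IN={a:5, d:25, f:5; rest ⊤} | OUT={a:5, d:4, f:5; rest ⊤}
  B3: | IN={a:5, d:4, f:5; rest ⊤} | OUT={a:5, d:5, f:5; rest ⊤}
  B4: | IN={a:5, d:5, f:5; rest ⊤} | OUT={a:5, c:-2, d:5, f:5; rest ⊤}
  B5: | IN={a:5, c:-2, d:5, f:5; rest ⊤} | OUT={a:5, c:-2, d:5, f:1; rest ⊤}
  B6: | IN=(all ⊤) | OUT=(all ⊤)
  B7: | IN=(all ⊤) | OUT=(all ⊤)
  B8: | IN=(all ⊤) | OUT=(all ⊤)

Merge at B3: IN[B3] = OUT[B2] = {a: 5, b: ⊤, c: ⊤, d: 4, e: ⊤, f: 5}
Applying B3's transfer function to that IN value gives OUT[B3] (row B3 above).

Answer: {a: 5, b: ⊤, c: ⊤, d: 5, e: ⊤, f: 5}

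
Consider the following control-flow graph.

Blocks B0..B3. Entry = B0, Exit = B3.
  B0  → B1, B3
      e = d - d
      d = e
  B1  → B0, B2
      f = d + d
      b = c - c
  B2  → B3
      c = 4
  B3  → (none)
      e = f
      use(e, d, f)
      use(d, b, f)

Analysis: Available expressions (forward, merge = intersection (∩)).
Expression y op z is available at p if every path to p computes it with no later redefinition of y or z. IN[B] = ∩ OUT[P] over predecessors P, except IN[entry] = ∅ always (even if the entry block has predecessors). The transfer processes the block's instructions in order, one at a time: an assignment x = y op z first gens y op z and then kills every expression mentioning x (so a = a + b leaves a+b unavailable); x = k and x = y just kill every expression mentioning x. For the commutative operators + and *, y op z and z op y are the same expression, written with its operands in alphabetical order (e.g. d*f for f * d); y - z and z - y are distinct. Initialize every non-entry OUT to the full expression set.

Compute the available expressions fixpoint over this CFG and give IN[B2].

Converged values:
  B0: | IN={} | OUT={}
  B1: | IN={} | OUT={c-c, d+d}
  B2: | IN={c-c, d+d} | OUT={d+d}
  B3: | IN={} | OUT={}

Merge at B2: IN[B2] = OUT[B1] = {c-c, d+d}

Answer: {c-c, d+d}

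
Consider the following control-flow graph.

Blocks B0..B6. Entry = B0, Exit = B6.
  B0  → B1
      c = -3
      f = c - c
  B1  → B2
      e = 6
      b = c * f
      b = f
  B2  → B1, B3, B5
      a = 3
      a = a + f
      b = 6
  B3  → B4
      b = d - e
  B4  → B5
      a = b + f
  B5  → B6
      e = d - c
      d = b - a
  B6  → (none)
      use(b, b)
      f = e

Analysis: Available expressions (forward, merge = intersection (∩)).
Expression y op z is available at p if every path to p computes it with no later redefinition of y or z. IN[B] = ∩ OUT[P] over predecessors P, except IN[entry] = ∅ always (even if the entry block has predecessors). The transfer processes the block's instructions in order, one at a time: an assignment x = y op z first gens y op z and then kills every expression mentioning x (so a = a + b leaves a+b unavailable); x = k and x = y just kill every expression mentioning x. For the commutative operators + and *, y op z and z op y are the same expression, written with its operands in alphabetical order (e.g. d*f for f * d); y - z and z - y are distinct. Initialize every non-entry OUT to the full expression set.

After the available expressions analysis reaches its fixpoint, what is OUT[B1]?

Fixpoint table:
  B0:   IN={}   OUT={c-c}
  B1:   IN={c-c}   OUT={c*f, c-c}
  B2:   IN={c*f, c-c}   OUT={c*f, c-c}
  B3:   IN={c*f, c-c}   OUT={c*f, c-c, d-e}
  B4:   IN={c*f, c-c, d-e}   OUT={b+f, c*f, c-c, d-e}
  B5:   IN={c*f, c-c}   OUT={b-a, c*f, c-c}
  B6:   IN={b-a, c*f, c-c}   OUT={b-a, c-c}

Merge at B1: IN[B1] = OUT[B0] ∩ OUT[B2] = {c-c}
Applying B1's transfer function to that IN value gives OUT[B1] (row B1 above).

Answer: {c*f, c-c}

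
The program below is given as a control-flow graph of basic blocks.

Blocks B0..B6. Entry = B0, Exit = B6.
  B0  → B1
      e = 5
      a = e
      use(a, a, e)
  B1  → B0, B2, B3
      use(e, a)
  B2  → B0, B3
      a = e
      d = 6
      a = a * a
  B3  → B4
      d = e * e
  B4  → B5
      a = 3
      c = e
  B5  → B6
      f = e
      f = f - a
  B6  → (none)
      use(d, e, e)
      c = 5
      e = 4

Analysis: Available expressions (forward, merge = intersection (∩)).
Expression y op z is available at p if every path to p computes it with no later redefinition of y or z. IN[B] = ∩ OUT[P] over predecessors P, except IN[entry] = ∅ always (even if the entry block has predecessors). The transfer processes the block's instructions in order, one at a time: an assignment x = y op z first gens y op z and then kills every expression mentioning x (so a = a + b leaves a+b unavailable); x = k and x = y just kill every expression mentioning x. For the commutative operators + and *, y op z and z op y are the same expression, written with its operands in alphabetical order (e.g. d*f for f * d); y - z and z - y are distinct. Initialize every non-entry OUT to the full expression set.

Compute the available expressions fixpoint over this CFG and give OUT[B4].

Converged values:
  B0:   IN={}   OUT={}
  B1:   IN={}   OUT={}
  B2:   IN={}   OUT={}
  B3:   IN={}   OUT={e*e}
  B4:   IN={e*e}   OUT={e*e}
  B5:   IN={e*e}   OUT={e*e}
  B6:   IN={e*e}   OUT={}

Merge at B4: IN[B4] = OUT[B3] = {e*e}
Applying B4's transfer function to that IN value gives OUT[B4] (row B4 above).

Answer: {e*e}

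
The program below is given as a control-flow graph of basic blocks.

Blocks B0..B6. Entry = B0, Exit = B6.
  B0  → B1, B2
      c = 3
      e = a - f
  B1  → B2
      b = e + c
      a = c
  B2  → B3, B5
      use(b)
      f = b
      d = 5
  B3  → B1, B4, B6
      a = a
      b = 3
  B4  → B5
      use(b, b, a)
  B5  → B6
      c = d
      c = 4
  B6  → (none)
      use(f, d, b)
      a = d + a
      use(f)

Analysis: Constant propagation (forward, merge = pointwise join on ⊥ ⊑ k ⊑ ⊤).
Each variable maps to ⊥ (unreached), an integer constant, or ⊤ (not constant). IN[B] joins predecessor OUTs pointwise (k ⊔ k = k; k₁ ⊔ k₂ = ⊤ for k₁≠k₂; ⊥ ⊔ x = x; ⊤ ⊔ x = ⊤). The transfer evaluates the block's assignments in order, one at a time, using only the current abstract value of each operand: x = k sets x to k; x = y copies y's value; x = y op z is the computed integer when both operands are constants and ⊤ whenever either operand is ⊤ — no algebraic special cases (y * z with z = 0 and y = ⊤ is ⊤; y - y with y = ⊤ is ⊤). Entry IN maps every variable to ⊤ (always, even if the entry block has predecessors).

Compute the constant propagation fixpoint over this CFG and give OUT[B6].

Answer: {a: ⊤, b: ⊤, c: ⊤, d: 5, e: ⊤, f: ⊤}

Trace:
Per-block solution:
  B0:  IN=(all ⊤)  OUT={c:3; rest ⊤}
  B1:  IN={c:3; rest ⊤}  OUT={a:3, c:3; rest ⊤}
  B2:  IN={c:3; rest ⊤}  OUT={c:3, d:5; rest ⊤}
  B3:  IN={c:3, d:5; rest ⊤}  OUT={b:3, c:3, d:5; rest ⊤}
  B4:  IN={b:3, c:3, d:5; rest ⊤}  OUT={b:3, c:3, d:5; rest ⊤}
  B5:  IN={c:3, d:5; rest ⊤}  OUT={c:4, d:5; rest ⊤}
  B6:  IN={d:5; rest ⊤}  OUT={d:5; rest ⊤}

Merge at B6: IN[B6] = OUT[B3] ⊔ OUT[B5] = {a: ⊤, b: ⊤, c: ⊤, d: 5, e: ⊤, f: ⊤}
Applying B6's transfer function to that IN value gives OUT[B6] (row B6 above).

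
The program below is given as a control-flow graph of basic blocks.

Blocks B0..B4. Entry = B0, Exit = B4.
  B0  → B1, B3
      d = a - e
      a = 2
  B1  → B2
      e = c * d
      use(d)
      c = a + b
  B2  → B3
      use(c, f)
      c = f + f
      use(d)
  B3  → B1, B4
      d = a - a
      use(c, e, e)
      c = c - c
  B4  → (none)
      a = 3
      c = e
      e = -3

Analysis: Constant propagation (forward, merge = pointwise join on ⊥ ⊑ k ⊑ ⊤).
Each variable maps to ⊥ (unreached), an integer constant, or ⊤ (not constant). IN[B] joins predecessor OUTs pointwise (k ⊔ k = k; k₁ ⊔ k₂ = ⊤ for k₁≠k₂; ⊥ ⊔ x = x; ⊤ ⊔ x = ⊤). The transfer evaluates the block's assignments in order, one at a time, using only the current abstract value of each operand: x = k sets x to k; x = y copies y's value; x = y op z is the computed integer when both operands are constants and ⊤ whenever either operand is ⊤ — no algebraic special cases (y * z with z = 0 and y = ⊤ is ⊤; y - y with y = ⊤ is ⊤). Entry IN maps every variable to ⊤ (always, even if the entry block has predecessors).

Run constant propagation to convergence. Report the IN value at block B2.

Converged values:
  B0:   IN=(all ⊤)   OUT={a:2; rest ⊤}
  B1:   IN={a:2; rest ⊤}   OUT={a:2; rest ⊤}
  B2:   IN={a:2; rest ⊤}   OUT={a:2; rest ⊤}
  B3:   IN={a:2; rest ⊤}   OUT={a:2, d:0; rest ⊤}
  B4:   IN={a:2, d:0; rest ⊤}   OUT={a:3, d:0, e:-3; rest ⊤}

Merge at B2: IN[B2] = OUT[B1] = {a: 2, b: ⊤, c: ⊤, d: ⊤, e: ⊤, f: ⊤}

Answer: {a: 2, b: ⊤, c: ⊤, d: ⊤, e: ⊤, f: ⊤}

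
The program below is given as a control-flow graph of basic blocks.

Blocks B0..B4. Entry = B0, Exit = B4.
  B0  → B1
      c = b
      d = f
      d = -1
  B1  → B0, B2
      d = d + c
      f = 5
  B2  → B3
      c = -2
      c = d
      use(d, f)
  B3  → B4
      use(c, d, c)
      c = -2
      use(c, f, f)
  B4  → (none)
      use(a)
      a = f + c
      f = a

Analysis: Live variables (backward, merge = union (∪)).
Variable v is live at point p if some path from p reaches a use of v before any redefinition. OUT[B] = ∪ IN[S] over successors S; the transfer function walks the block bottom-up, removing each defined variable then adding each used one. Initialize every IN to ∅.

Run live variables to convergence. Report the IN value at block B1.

Answer: {a, b, c, d}

Derivation:
Per-block solution:
  B0:  IN={a, b, f}  OUT={a, b, c, d}
  B1:  IN={a, b, c, d}  OUT={a, b, d, f}
  B2:  IN={a, d, f}  OUT={a, c, d, f}
  B3:  IN={a, c, d, f}  OUT={a, c, f}
  B4:  IN={a, c, f}  OUT={}

Merge at B1: OUT[B1] = IN[B0] ⊔ IN[B2] = {a, b, d, f}
Applying B1's transfer function to that OUT value gives IN[B1] (row B1 above).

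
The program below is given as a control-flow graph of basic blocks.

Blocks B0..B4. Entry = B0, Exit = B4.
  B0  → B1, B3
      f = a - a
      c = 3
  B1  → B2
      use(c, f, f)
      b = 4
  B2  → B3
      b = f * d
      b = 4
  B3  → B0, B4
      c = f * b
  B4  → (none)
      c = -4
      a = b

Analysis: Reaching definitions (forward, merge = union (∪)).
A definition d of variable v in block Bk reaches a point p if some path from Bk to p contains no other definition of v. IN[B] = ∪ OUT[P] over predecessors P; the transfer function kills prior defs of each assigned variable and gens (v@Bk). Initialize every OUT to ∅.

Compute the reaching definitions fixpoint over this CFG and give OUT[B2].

Answer: {b@B2, c@B0, f@B0}

Working:
Converged values:
  B0: | IN={b@B2, c@B3, f@B0} | OUT={b@B2, c@B0, f@B0}
  B1: | IN={b@B2, c@B0, f@B0} | OUT={b@B1, c@B0, f@B0}
  B2: | IN={b@B1, c@B0, f@B0} | OUT={b@B2, c@B0, f@B0}
  B3: | IN={b@B2, c@B0, f@B0} | OUT={b@B2, c@B3, f@B0}
  B4: | IN={b@B2, c@B3, f@B0} | OUT={a@B4, b@B2, c@B4, f@B0}

Merge at B2: IN[B2] = OUT[B1] = {b@B1, c@B0, f@B0}
Applying B2's transfer function to that IN value gives OUT[B2] (row B2 above).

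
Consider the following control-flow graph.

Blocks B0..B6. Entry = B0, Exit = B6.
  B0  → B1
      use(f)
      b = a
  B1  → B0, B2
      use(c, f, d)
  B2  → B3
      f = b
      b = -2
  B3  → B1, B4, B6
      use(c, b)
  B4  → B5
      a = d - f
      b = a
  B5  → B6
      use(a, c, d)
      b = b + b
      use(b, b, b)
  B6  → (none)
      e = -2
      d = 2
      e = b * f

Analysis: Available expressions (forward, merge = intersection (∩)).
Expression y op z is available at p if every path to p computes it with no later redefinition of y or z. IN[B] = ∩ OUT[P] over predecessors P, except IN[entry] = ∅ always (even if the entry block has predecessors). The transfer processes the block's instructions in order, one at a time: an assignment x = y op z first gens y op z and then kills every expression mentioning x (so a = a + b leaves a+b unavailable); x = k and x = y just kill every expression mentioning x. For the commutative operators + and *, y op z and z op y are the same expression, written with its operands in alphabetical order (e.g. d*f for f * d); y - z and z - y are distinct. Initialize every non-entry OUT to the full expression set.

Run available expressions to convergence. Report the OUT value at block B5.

Converged values:
  B0:   IN={}   OUT={}
  B1:   IN={}   OUT={}
  B2:   IN={}   OUT={}
  B3:   IN={}   OUT={}
  B4:   IN={}   OUT={d-f}
  B5:   IN={d-f}   OUT={d-f}
  B6:   IN={}   OUT={b*f}

Merge at B5: IN[B5] = OUT[B4] = {d-f}
Applying B5's transfer function to that IN value gives OUT[B5] (row B5 above).

Answer: {d-f}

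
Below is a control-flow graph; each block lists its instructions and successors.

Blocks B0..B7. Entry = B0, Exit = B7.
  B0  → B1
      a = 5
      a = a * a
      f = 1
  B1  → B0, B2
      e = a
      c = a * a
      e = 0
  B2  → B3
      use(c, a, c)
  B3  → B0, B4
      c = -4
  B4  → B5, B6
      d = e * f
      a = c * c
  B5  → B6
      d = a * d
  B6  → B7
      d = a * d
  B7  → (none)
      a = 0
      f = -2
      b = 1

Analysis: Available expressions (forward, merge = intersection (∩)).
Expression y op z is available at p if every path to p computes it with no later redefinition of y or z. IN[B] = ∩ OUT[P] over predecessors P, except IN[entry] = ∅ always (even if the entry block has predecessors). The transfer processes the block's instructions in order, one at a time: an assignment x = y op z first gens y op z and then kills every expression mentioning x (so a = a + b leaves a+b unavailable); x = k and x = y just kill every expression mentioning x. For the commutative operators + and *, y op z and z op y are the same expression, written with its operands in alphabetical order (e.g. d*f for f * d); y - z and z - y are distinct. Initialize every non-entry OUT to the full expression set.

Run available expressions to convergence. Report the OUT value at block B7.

Per-block solution:
  B0:   IN={}   OUT={}
  B1:   IN={}   OUT={a*a}
  B2:   IN={a*a}   OUT={a*a}
  B3:   IN={a*a}   OUT={a*a}
  B4:   IN={a*a}   OUT={c*c, e*f}
  B5:   IN={c*c, e*f}   OUT={c*c, e*f}
  B6:   IN={c*c, e*f}   OUT={c*c, e*f}
  B7:   IN={c*c, e*f}   OUT={c*c}

Merge at B7: IN[B7] = OUT[B6] = {c*c, e*f}
Applying B7's transfer function to that IN value gives OUT[B7] (row B7 above).

Answer: {c*c}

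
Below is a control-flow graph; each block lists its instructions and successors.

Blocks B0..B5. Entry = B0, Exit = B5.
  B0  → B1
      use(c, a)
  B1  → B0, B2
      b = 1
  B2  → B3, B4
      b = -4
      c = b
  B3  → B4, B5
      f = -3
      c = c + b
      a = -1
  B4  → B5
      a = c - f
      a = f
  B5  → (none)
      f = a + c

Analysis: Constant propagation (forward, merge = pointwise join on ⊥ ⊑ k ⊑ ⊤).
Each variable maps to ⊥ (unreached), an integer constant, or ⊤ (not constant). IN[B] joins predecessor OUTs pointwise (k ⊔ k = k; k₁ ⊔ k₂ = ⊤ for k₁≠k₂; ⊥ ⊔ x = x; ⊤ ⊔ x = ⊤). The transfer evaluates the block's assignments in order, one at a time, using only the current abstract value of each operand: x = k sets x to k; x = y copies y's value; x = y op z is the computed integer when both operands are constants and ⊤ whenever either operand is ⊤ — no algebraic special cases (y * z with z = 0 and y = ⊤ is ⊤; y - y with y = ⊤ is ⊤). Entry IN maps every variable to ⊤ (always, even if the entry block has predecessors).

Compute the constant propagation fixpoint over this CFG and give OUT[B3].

Answer: {a: -1, b: -4, c: -8, d: ⊤, e: ⊤, f: -3}

Trace:
Fixpoint table:
  B0:   IN=(all ⊤)   OUT=(all ⊤)
  B1:   IN=(all ⊤)   OUT={b:1; rest ⊤}
  B2:   IN={b:1; rest ⊤}   OUT={b:-4, c:-4; rest ⊤}
  B3:   IN={b:-4, c:-4; rest ⊤}   OUT={a:-1, b:-4, c:-8, f:-3; rest ⊤}
  B4:   IN={b:-4; rest ⊤}   OUT={b:-4; rest ⊤}
  B5:   IN={b:-4; rest ⊤}   OUT={b:-4; rest ⊤}

Merge at B3: IN[B3] = OUT[B2] = {a: ⊤, b: -4, c: -4, d: ⊤, e: ⊤, f: ⊤}
Applying B3's transfer function to that IN value gives OUT[B3] (row B3 above).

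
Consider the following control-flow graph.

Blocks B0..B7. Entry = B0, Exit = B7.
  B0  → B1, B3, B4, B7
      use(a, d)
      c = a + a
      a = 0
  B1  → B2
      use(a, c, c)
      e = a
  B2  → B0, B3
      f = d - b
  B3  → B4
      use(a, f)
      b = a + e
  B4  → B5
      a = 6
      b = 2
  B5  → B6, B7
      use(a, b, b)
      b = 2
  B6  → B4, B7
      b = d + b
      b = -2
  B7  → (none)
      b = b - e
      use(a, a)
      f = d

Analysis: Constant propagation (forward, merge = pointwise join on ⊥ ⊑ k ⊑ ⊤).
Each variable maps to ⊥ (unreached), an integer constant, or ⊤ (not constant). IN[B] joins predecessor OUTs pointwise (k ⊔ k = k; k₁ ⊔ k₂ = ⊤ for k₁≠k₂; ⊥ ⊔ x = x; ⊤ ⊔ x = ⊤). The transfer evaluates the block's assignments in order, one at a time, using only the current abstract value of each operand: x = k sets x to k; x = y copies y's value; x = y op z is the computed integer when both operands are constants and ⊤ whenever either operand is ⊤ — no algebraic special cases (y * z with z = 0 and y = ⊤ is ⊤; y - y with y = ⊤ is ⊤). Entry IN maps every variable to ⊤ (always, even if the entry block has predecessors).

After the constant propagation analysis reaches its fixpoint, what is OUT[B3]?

Answer: {a: 0, b: ⊤, c: ⊤, d: ⊤, e: ⊤, f: ⊤}

Working:
Fixpoint table:
  B0:  IN=(all ⊤)  OUT={a:0; rest ⊤}
  B1:  IN={a:0; rest ⊤}  OUT={a:0, e:0; rest ⊤}
  B2:  IN={a:0, e:0; rest ⊤}  OUT={a:0, e:0; rest ⊤}
  B3:  IN={a:0; rest ⊤}  OUT={a:0; rest ⊤}
  B4:  IN=(all ⊤)  OUT={a:6, b:2; rest ⊤}
  B5:  IN={a:6, b:2; rest ⊤}  OUT={a:6, b:2; rest ⊤}
  B6:  IN={a:6, b:2; rest ⊤}  OUT={a:6, b:-2; rest ⊤}
  B7:  IN=(all ⊤)  OUT=(all ⊤)

Merge at B3: IN[B3] = OUT[B0] ⊔ OUT[B2] = {a: 0, b: ⊤, c: ⊤, d: ⊤, e: ⊤, f: ⊤}
Applying B3's transfer function to that IN value gives OUT[B3] (row B3 above).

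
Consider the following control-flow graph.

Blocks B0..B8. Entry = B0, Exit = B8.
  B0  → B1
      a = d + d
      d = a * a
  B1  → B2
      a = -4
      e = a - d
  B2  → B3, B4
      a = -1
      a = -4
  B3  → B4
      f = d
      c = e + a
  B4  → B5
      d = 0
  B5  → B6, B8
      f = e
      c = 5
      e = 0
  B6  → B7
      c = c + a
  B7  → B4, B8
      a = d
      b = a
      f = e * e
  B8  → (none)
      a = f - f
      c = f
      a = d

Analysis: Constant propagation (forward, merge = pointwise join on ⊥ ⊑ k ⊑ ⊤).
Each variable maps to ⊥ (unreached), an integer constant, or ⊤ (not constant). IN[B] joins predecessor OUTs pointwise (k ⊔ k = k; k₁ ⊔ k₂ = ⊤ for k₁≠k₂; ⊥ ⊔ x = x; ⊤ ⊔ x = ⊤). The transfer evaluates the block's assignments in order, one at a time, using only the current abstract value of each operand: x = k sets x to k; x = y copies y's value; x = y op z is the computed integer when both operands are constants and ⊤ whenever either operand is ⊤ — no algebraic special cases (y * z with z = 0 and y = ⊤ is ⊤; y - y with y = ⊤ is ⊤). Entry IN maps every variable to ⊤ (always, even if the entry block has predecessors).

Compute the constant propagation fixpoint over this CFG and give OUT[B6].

Fixpoint table:
  B0:   IN=(all ⊤)   OUT=(all ⊤)
  B1:   IN=(all ⊤)   OUT={a:-4; rest ⊤}
  B2:   IN={a:-4; rest ⊤}   OUT={a:-4; rest ⊤}
  B3:   IN={a:-4; rest ⊤}   OUT={a:-4; rest ⊤}
  B4:   IN=(all ⊤)   OUT={d:0; rest ⊤}
  B5:   IN={d:0; rest ⊤}   OUT={c:5, d:0, e:0; rest ⊤}
  B6:   IN={c:5, d:0, e:0; rest ⊤}   OUT={d:0, e:0; rest ⊤}
  B7:   IN={d:0, e:0; rest ⊤}   OUT={a:0, b:0, d:0, e:0, f:0; rest ⊤}
  B8:   IN={d:0, e:0; rest ⊤}   OUT={a:0, d:0, e:0; rest ⊤}

Merge at B6: IN[B6] = OUT[B5] = {a: ⊤, b: ⊤, c: 5, d: 0, e: 0, f: ⊤}
Applying B6's transfer function to that IN value gives OUT[B6] (row B6 above).

Answer: {a: ⊤, b: ⊤, c: ⊤, d: 0, e: 0, f: ⊤}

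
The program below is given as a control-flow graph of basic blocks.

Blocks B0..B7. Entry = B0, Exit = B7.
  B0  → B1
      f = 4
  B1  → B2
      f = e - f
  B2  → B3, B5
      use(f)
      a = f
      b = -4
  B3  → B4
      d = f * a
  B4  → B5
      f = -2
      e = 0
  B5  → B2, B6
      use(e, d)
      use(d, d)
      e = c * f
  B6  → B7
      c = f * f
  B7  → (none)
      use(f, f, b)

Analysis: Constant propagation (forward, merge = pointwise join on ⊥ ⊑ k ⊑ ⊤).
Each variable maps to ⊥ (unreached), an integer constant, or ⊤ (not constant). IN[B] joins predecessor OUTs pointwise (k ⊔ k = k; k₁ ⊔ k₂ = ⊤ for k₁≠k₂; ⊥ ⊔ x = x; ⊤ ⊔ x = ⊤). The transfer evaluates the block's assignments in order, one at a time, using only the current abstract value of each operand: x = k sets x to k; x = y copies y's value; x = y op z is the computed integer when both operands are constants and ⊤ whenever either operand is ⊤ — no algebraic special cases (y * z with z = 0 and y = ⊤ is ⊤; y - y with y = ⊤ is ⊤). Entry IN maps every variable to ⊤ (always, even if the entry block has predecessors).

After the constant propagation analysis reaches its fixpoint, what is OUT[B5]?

Fixpoint table:
  B0:  IN=(all ⊤)  OUT={f:4; rest ⊤}
  B1:  IN={f:4; rest ⊤}  OUT=(all ⊤)
  B2:  IN=(all ⊤)  OUT={b:-4; rest ⊤}
  B3:  IN={b:-4; rest ⊤}  OUT={b:-4; rest ⊤}
  B4:  IN={b:-4; rest ⊤}  OUT={b:-4, e:0, f:-2; rest ⊤}
  B5:  IN={b:-4; rest ⊤}  OUT={b:-4; rest ⊤}
  B6:  IN={b:-4; rest ⊤}  OUT={b:-4; rest ⊤}
  B7:  IN={b:-4; rest ⊤}  OUT={b:-4; rest ⊤}

Merge at B5: IN[B5] = OUT[B2] ⊔ OUT[B4] = {a: ⊤, b: -4, c: ⊤, d: ⊤, e: ⊤, f: ⊤}
Applying B5's transfer function to that IN value gives OUT[B5] (row B5 above).

Answer: {a: ⊤, b: -4, c: ⊤, d: ⊤, e: ⊤, f: ⊤}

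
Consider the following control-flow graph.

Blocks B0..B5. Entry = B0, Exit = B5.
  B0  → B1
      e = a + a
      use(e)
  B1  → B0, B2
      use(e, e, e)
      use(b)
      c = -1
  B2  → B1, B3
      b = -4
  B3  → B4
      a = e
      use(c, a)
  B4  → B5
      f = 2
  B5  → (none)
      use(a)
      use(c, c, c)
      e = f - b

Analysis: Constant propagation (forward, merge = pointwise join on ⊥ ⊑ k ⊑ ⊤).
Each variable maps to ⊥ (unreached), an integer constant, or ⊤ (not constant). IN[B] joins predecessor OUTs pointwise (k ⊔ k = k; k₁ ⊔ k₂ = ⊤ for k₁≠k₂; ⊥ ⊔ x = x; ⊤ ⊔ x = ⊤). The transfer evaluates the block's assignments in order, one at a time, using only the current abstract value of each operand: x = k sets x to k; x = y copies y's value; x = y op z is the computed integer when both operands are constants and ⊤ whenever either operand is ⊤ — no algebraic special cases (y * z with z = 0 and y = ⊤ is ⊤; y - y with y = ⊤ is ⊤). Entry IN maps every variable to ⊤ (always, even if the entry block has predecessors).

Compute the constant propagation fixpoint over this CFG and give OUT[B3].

Fixpoint table:
  B0:   IN=(all ⊤)   OUT=(all ⊤)
  B1:   IN=(all ⊤)   OUT={c:-1; rest ⊤}
  B2:   IN={c:-1; rest ⊤}   OUT={b:-4, c:-1; rest ⊤}
  B3:   IN={b:-4, c:-1; rest ⊤}   OUT={b:-4, c:-1; rest ⊤}
  B4:   IN={b:-4, c:-1; rest ⊤}   OUT={b:-4, c:-1, f:2; rest ⊤}
  B5:   IN={b:-4, c:-1, f:2; rest ⊤}   OUT={b:-4, c:-1, e:6, f:2; rest ⊤}

Merge at B3: IN[B3] = OUT[B2] = {a: ⊤, b: -4, c: -1, d: ⊤, e: ⊤, f: ⊤}
Applying B3's transfer function to that IN value gives OUT[B3] (row B3 above).

Answer: {a: ⊤, b: -4, c: -1, d: ⊤, e: ⊤, f: ⊤}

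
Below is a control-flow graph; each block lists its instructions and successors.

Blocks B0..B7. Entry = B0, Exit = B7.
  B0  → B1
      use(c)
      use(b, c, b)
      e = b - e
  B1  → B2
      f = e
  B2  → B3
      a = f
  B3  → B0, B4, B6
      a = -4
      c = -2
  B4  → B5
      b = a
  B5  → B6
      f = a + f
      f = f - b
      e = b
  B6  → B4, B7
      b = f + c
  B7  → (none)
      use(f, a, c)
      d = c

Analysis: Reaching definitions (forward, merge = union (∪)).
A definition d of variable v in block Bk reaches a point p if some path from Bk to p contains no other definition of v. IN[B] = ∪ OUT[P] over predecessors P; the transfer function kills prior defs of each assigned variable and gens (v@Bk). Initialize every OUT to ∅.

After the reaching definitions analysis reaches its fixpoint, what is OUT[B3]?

Per-block solution:
  B0:  IN={a@B3, c@B3, e@B0, f@B1}  OUT={a@B3, c@B3, e@B0, f@B1}
  B1:  IN={a@B3, c@B3, e@B0, f@B1}  OUT={a@B3, c@B3, e@B0, f@B1}
  B2:  IN={a@B3, c@B3, e@B0, f@B1}  OUT={a@B2, c@B3, e@B0, f@B1}
  B3:  IN={a@B2, c@B3, e@B0, f@B1}  OUT={a@B3, c@B3, e@B0, f@B1}
  B4:  IN={a@B3, b@B6, c@B3, e@B0, e@B5, f@B1, f@B5}  OUT={a@B3, b@B4, c@B3, e@B0, e@B5, f@B1, f@B5}
  B5:  IN={a@B3, b@B4, c@B3, e@B0, e@B5, f@B1, f@B5}  OUT={a@B3, b@B4, c@B3, e@B5, f@B5}
  B6:  IN={a@B3, b@B4, c@B3, e@B0, e@B5, f@B1, f@B5}  OUT={a@B3, b@B6, c@B3, e@B0, e@B5, f@B1, f@B5}
  B7:  IN={a@B3, b@B6, c@B3, e@B0, e@B5, f@B1, f@B5}  OUT={a@B3, b@B6, c@B3, d@B7, e@B0, e@B5, f@B1, f@B5}

Merge at B3: IN[B3] = OUT[B2] = {a@B2, c@B3, e@B0, f@B1}
Applying B3's transfer function to that IN value gives OUT[B3] (row B3 above).

Answer: {a@B3, c@B3, e@B0, f@B1}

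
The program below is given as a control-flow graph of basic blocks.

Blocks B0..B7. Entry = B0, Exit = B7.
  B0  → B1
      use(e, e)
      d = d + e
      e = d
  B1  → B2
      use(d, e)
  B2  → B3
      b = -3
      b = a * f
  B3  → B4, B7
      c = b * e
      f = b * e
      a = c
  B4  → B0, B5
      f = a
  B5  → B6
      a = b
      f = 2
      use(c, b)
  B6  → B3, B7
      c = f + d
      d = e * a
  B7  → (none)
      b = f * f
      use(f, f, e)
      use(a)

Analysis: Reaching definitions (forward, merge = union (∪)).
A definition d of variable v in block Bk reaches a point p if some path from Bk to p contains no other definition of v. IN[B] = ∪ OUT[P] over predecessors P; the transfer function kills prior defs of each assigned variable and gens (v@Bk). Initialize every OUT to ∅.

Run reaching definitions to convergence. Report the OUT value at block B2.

Answer: {a@B3, b@B2, c@B3, d@B0, e@B0, f@B4}

Working:
Per-block solution:
  B0: | IN={a@B3, b@B2, c@B3, d@B0, d@B6, e@B0, f@B4} | OUT={a@B3, b@B2, c@B3, d@B0, e@B0, f@B4}
  B1: | IN={a@B3, b@B2, c@B3, d@B0, e@B0, f@B4} | OUT={a@B3, b@B2, c@B3, d@B0, e@B0, f@B4}
  B2: | IN={a@B3, b@B2, c@B3, d@B0, e@B0, f@B4} | OUT={a@B3, b@B2, c@B3, d@B0, e@B0, f@B4}
  B3: | IN={a@B3, a@B5, b@B2, c@B3, c@B6, d@B0, d@B6, e@B0, f@B4, f@B5} | OUT={a@B3, b@B2, c@B3, d@B0, d@B6, e@B0, f@B3}
  B4: | IN={a@B3, b@B2, c@B3, d@B0, d@B6, e@B0, f@B3} | OUT={a@B3, b@B2, c@B3, d@B0, d@B6, e@B0, f@B4}
  B5: | IN={a@B3, b@B2, c@B3, d@B0, d@B6, e@B0, f@B4} | OUT={a@B5, b@B2, c@B3, d@B0, d@B6, e@B0, f@B5}
  B6: | IN={a@B5, b@B2, c@B3, d@B0, d@B6, e@B0, f@B5} | OUT={a@B5, b@B2, c@B6, d@B6, e@B0, f@B5}
  B7: | IN={a@B3, a@B5, b@B2, c@B3, c@B6, d@B0, d@B6, e@B0, f@B3, f@B5} | OUT={a@B3, a@B5, b@B7, c@B3, c@B6, d@B0, d@B6, e@B0, f@B3, f@B5}

Merge at B2: IN[B2] = OUT[B1] = {a@B3, b@B2, c@B3, d@B0, e@B0, f@B4}
Applying B2's transfer function to that IN value gives OUT[B2] (row B2 above).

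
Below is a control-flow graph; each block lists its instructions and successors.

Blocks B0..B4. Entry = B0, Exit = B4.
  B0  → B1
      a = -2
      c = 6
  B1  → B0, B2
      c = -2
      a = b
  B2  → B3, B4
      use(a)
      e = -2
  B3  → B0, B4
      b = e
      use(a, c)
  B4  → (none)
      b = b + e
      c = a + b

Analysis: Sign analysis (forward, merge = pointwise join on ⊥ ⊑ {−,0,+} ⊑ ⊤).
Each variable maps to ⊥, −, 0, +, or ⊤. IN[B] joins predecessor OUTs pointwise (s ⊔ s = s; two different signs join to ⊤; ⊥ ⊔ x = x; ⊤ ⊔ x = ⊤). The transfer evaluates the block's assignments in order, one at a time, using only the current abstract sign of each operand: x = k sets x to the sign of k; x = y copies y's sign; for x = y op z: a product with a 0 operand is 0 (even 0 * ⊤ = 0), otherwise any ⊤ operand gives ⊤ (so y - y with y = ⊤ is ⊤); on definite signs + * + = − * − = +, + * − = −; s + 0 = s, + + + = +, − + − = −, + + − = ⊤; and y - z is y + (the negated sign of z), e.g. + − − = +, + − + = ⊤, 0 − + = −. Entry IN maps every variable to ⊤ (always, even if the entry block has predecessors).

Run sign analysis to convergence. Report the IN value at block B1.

Answer: {a: -, b: ⊤, c: +, d: ⊤, e: ⊤, f: ⊤}

Derivation:
Fixpoint table:
  B0:   IN=(all ⊤)   OUT={a:-, c:+; rest ⊤}
  B1:   IN={a:-, c:+; rest ⊤}   OUT={c:-; rest ⊤}
  B2:   IN={c:-; rest ⊤}   OUT={c:-, e:-; rest ⊤}
  B3:   IN={c:-, e:-; rest ⊤}   OUT={b:-, c:-, e:-; rest ⊤}
  B4:   IN={c:-, e:-; rest ⊤}   OUT={e:-; rest ⊤}

Merge at B1: IN[B1] = OUT[B0] = {a: -, b: ⊤, c: +, d: ⊤, e: ⊤, f: ⊤}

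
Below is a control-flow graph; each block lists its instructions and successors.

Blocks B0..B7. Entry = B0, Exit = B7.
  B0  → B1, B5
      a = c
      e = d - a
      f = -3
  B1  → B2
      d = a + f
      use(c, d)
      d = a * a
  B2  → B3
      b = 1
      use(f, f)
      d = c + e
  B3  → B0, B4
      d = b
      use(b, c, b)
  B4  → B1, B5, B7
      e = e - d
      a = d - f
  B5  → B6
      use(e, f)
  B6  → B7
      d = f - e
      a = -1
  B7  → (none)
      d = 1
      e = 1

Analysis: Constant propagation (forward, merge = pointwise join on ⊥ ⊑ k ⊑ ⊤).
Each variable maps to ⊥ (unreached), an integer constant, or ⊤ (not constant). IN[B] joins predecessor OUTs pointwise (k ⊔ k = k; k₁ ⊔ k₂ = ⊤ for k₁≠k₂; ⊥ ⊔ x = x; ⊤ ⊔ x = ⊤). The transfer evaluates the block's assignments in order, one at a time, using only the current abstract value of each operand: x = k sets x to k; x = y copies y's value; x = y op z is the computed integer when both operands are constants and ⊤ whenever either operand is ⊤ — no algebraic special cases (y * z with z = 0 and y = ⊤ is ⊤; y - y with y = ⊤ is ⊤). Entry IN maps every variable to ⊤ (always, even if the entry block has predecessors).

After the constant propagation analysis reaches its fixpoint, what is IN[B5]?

Answer: {a: ⊤, b: ⊤, c: ⊤, d: ⊤, e: ⊤, f: -3}

Working:
Fixpoint table:
  B0:  IN=(all ⊤)  OUT={f:-3; rest ⊤}
  B1:  IN={f:-3; rest ⊤}  OUT={f:-3; rest ⊤}
  B2:  IN={f:-3; rest ⊤}  OUT={b:1, f:-3; rest ⊤}
  B3:  IN={b:1, f:-3; rest ⊤}  OUT={b:1, d:1, f:-3; rest ⊤}
  B4:  IN={b:1, d:1, f:-3; rest ⊤}  OUT={a:4, b:1, d:1, f:-3; rest ⊤}
  B5:  IN={f:-3; rest ⊤}  OUT={f:-3; rest ⊤}
  B6:  IN={f:-3; rest ⊤}  OUT={a:-1, f:-3; rest ⊤}
  B7:  IN={f:-3; rest ⊤}  OUT={d:1, e:1, f:-3; rest ⊤}

Merge at B5: IN[B5] = OUT[B0] ⊔ OUT[B4] = {a: ⊤, b: ⊤, c: ⊤, d: ⊤, e: ⊤, f: -3}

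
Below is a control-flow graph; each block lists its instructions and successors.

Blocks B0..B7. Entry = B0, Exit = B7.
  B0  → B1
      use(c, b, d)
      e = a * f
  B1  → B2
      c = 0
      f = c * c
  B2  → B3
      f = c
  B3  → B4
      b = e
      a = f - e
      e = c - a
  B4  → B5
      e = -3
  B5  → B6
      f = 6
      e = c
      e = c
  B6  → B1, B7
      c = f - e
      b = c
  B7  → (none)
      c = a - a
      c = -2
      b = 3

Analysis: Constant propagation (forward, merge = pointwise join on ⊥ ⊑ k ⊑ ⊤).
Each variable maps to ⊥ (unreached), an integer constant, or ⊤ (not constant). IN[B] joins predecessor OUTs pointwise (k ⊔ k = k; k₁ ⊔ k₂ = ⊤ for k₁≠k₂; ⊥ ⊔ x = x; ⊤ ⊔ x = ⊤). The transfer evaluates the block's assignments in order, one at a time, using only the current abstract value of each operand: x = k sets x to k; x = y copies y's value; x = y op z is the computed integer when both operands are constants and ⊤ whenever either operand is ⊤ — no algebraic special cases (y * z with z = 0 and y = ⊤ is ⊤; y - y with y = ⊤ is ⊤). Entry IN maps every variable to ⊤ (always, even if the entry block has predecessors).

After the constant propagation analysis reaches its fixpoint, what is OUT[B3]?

Per-block solution:
  B0: | IN=(all ⊤) | OUT=(all ⊤)
  B1: | IN=(all ⊤) | OUT={c:0, f:0; rest ⊤}
  B2: | IN={c:0, f:0; rest ⊤} | OUT={c:0, f:0; rest ⊤}
  B3: | IN={c:0, f:0; rest ⊤} | OUT={c:0, f:0; rest ⊤}
  B4: | IN={c:0, f:0; rest ⊤} | OUT={c:0, e:-3, f:0; rest ⊤}
  B5: | IN={c:0, e:-3, f:0; rest ⊤} | OUT={c:0, e:0, f:6; rest ⊤}
  B6: | IN={c:0, e:0, f:6; rest ⊤} | OUT={b:6, c:6, e:0, f:6; rest ⊤}
  B7: | IN={b:6, c:6, e:0, f:6; rest ⊤} | OUT={b:3, c:-2, e:0, f:6; rest ⊤}

Merge at B3: IN[B3] = OUT[B2] = {a: ⊤, b: ⊤, c: 0, d: ⊤, e: ⊤, f: 0}
Applying B3's transfer function to that IN value gives OUT[B3] (row B3 above).

Answer: {a: ⊤, b: ⊤, c: 0, d: ⊤, e: ⊤, f: 0}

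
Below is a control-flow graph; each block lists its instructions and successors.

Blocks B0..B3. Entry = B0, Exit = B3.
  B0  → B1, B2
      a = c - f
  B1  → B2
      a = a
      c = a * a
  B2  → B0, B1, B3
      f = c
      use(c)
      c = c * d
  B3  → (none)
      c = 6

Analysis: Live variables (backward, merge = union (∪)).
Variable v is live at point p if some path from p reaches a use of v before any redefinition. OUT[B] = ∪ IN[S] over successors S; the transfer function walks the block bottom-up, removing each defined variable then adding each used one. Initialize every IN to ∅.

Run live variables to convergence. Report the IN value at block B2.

Answer: {a, c, d}

Derivation:
Fixpoint table:
  B0:  IN={c, d, f}  OUT={a, c, d}
  B1:  IN={a, d}  OUT={a, c, d}
  B2:  IN={a, c, d}  OUT={a, c, d, f}
  B3:  IN={}  OUT={}

Merge at B2: OUT[B2] = IN[B0] ⊔ IN[B1] ⊔ IN[B3] = {a, c, d, f}
Applying B2's transfer function to that OUT value gives IN[B2] (row B2 above).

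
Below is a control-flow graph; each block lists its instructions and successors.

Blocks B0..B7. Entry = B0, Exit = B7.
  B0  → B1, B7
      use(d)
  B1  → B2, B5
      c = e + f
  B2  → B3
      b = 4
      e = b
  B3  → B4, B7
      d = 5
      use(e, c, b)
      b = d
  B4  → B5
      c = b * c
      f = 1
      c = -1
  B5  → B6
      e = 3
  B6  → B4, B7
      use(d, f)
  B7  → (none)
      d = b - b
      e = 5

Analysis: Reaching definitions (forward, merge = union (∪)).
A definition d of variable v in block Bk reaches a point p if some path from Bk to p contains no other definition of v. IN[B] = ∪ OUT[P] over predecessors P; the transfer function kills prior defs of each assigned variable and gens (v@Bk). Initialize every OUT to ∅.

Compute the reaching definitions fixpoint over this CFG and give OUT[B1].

Fixpoint table:
  B0: | IN={} | OUT={}
  B1: | IN={} | OUT={c@B1}
  B2: | IN={c@B1} | OUT={b@B2, c@B1, e@B2}
  B3: | IN={b@B2, c@B1, e@B2} | OUT={b@B3, c@B1, d@B3, e@B2}
  B4: | IN={b@B3, c@B1, c@B4, d@B3, e@B2, e@B5, f@B4} | OUT={b@B3, c@B4, d@B3, e@B2, e@B5, f@B4}
  B5: | IN={b@B3, c@B1, c@B4, d@B3, e@B2, e@B5, f@B4} | OUT={b@B3, c@B1, c@B4, d@B3, e@B5, f@B4}
  B6: | IN={b@B3, c@B1, c@B4, d@B3, e@B5, f@B4} | OUT={b@B3, c@B1, c@B4, d@B3, e@B5, f@B4}
  B7: | IN={b@B3, c@B1, c@B4, d@B3, e@B2, e@B5, f@B4} | OUT={b@B3, c@B1, c@B4, d@B7, e@B7, f@B4}

Merge at B1: IN[B1] = OUT[B0] = {}
Applying B1's transfer function to that IN value gives OUT[B1] (row B1 above).

Answer: {c@B1}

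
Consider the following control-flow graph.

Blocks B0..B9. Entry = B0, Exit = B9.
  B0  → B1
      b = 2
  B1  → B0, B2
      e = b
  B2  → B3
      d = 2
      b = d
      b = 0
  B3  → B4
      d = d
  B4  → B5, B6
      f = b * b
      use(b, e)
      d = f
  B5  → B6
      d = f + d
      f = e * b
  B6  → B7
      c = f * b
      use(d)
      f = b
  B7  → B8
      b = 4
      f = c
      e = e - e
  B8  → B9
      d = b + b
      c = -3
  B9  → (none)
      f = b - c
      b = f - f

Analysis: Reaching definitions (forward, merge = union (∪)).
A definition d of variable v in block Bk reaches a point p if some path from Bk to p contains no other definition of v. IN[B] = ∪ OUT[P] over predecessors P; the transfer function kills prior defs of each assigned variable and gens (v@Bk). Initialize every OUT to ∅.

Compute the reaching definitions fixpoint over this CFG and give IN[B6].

Answer: {b@B2, d@B4, d@B5, e@B1, f@B4, f@B5}

Trace:
Fixpoint table:
  B0:  IN={b@B0, e@B1}  OUT={b@B0, e@B1}
  B1:  IN={b@B0, e@B1}  OUT={b@B0, e@B1}
  B2:  IN={b@B0, e@B1}  OUT={b@B2, d@B2, e@B1}
  B3:  IN={b@B2, d@B2, e@B1}  OUT={b@B2, d@B3, e@B1}
  B4:  IN={b@B2, d@B3, e@B1}  OUT={b@B2, d@B4, e@B1, f@B4}
  B5:  IN={b@B2, d@B4, e@B1, f@B4}  OUT={b@B2, d@B5, e@B1, f@B5}
  B6:  IN={b@B2, d@B4, d@B5, e@B1, f@B4, f@B5}  OUT={b@B2, c@B6, d@B4, d@B5, e@B1, f@B6}
  B7:  IN={b@B2, c@B6, d@B4, d@B5, e@B1, f@B6}  OUT={b@B7, c@B6, d@B4, d@B5, e@B7, f@B7}
  B8:  IN={b@B7, c@B6, d@B4, d@B5, e@B7, f@B7}  OUT={b@B7, c@B8, d@B8, e@B7, f@B7}
  B9:  IN={b@B7, c@B8, d@B8, e@B7, f@B7}  OUT={b@B9, c@B8, d@B8, e@B7, f@B9}

Merge at B6: IN[B6] = OUT[B4] ⊔ OUT[B5] = {b@B2, d@B4, d@B5, e@B1, f@B4, f@B5}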